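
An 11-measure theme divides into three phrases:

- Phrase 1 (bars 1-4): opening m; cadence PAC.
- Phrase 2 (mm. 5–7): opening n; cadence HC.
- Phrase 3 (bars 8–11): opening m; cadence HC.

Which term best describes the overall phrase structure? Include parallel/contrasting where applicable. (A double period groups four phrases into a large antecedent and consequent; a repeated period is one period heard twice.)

The final phrase closes with a half cadence, which is not stronger than the preceding half cadence; the 3 phrases lack an overall antecedent–consequent design and so form a phrase group.

phrase group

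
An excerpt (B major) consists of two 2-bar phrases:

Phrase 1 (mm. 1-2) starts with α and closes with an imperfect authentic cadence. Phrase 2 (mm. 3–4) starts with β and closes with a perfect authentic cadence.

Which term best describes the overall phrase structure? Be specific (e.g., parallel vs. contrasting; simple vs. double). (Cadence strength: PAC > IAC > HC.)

contrasting period

Phrase 1 ends with an imperfect authentic cadence (weaker) and phrase 2 with a perfect authentic cadence (stronger): antecedent + consequent = a period.
The two phrases open with different material (α / β), so the period is contrasting.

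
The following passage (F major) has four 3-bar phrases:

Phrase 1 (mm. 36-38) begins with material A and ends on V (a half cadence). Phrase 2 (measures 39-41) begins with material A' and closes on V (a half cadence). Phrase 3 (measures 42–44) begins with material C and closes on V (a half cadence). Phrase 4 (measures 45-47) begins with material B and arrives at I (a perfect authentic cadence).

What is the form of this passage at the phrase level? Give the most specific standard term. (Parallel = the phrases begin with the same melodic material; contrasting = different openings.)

contrasting double period

Four phrases in two halves: the first half (mm. 36-41) ends with a half cadence, the second (bars 42-47) with a perfect authentic cadence — a large antecedent–consequent pair, i.e. a double period.
Phrase 3 begins with different material from phrase 1, making it contrasting.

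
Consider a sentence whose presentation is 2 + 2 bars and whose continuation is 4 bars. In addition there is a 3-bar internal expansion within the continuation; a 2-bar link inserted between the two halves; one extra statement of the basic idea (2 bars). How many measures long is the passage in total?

15 measures

Basic sentence: 2 + 2 + 4 = 8 bars.
8 (basic form) + 3 (internal expansion) + 2 (link) + 2 (extra statement) = 15.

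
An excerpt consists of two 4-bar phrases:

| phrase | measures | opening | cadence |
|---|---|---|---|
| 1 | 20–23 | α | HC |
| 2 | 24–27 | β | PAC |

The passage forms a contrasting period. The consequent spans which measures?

measures 24–27

The antecedent is the phrase ending with the weaker cadence (half cadence, phrase 1) and the consequent the one ending more conclusively (perfect authentic cadence, phrase 2); the consequent is bars 24–27.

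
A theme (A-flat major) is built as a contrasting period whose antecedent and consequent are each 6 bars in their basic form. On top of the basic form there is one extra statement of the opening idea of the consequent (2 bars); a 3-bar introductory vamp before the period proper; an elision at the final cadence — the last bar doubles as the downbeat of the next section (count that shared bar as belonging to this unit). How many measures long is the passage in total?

17 measures

Basic contrasting period: 6 + 6 = 12 bars.
12 (basic form) + 2 (extra statement) + 3 (introduction) = 17.
The elision shares a bar with the next section but does not change this unit's count.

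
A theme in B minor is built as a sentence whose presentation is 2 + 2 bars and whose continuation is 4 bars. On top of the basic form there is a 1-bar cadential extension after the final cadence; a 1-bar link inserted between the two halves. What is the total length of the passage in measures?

10 measures

Basic sentence: 2 + 2 + 4 = 8 bars.
8 (basic form) + 1 (cadential extension) + 1 (link) = 10.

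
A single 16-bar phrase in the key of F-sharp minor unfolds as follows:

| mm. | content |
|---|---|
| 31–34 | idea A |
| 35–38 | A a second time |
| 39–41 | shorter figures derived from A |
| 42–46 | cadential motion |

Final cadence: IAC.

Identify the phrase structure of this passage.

sentence

Basic idea (mm. 31-34) + its repetition (measures 35–38) form the presentation; fragmentation and cadence (mm. 39-46) form the continuation — the 16-bar whole is a sentence.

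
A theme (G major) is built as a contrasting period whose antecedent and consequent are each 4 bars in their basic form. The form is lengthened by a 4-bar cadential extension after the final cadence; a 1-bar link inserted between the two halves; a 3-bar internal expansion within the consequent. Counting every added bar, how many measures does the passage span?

Basic contrasting period: 4 + 4 = 8 bars.
8 (basic form) + 4 (cadential extension) + 1 (link) + 3 (internal expansion) = 16.

16 measures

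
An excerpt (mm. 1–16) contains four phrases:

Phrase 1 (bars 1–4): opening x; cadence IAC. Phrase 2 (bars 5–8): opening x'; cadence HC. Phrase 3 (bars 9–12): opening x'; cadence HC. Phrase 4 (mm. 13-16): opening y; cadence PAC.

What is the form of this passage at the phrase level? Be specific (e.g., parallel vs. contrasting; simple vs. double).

Four phrases in two halves: the first half (bars 1–8) ends with a half cadence, the second (mm. 9–16) with a perfect authentic cadence — a large antecedent–consequent pair, i.e. a double period.
Phrase 3 begins with the same material as phrase 1, making it parallel.

parallel double period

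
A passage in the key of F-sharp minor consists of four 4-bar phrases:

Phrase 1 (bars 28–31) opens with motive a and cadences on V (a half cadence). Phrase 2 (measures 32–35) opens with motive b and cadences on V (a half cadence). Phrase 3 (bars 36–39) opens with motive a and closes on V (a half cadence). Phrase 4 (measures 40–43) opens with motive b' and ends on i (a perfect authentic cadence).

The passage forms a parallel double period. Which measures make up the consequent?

In a double period the four phrases pair into a large antecedent (phrases 1–2, ending half cadence) and a large consequent (phrases 3–4, ending perfect authentic cadence). The consequent spans mm. 36-43.

measures 36–43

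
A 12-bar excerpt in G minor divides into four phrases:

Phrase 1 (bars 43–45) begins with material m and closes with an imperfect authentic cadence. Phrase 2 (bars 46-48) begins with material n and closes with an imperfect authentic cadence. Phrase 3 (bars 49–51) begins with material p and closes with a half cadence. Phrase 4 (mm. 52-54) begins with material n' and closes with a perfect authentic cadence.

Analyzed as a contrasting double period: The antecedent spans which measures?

measures 43–48

In a double period the four phrases pair into a large antecedent (phrases 1–2, ending imperfect authentic cadence) and a large consequent (phrases 3–4, ending perfect authentic cadence). The antecedent spans mm. 43-48.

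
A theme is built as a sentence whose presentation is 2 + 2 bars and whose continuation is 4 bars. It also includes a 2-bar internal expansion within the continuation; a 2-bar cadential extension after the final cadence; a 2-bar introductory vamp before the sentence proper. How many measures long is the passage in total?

Basic sentence: 2 + 2 + 4 = 8 bars.
8 (basic form) + 2 (internal expansion) + 2 (cadential extension) + 2 (introduction) = 14.

14 measures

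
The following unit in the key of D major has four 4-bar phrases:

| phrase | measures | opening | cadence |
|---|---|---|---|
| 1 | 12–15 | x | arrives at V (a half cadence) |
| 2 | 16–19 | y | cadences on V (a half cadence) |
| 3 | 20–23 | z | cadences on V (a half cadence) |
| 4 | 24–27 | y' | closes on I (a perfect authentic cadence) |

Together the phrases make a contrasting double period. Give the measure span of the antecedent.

In a double period the first pair of phrases (ending half cadence) is the large antecedent and the second pair (ending perfect authentic cadence) is the large consequent; the antecedent is measures 12–19.

measures 12–19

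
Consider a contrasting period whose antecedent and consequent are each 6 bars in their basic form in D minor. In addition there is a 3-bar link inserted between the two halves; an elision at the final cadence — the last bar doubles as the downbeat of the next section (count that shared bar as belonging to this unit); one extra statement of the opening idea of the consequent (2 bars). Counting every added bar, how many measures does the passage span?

Basic contrasting period: 6 + 6 = 12 bars.
12 (basic form) + 3 (link) + 2 (extra statement) = 17.
The elision shares a bar with the next section but does not change this unit's count.

17 measures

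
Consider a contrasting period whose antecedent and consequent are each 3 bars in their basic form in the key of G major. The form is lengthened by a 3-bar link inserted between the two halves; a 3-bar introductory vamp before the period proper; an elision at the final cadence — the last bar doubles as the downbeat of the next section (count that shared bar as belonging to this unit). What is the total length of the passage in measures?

12 measures

Basic contrasting period: 3 + 3 = 6 bars.
6 (basic form) + 3 (link) + 3 (introduction) = 12.
The elision shares a bar with the next section but does not change this unit's count.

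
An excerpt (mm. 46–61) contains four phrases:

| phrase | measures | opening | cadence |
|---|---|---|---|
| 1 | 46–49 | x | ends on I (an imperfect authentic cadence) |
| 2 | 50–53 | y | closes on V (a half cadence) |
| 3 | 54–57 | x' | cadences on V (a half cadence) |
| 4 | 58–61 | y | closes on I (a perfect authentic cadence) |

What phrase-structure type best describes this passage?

parallel double period

Four phrases in two halves: the first half (mm. 46-53) ends with a half cadence, the second (measures 54–61) with a perfect authentic cadence — a large antecedent–consequent pair, i.e. a double period.
Phrase 3 begins with the same material as phrase 1, making it parallel.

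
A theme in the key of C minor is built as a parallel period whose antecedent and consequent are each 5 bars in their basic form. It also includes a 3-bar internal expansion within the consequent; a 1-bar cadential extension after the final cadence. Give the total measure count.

14 measures

Basic parallel period: 5 + 5 = 10 bars.
10 (basic form) + 3 (internal expansion) + 1 (cadential extension) = 14.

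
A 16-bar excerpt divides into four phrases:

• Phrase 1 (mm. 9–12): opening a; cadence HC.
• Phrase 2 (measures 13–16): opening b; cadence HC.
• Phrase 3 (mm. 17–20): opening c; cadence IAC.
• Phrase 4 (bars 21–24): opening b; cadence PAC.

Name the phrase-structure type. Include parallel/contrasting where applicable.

Four phrases in two halves: the first half (measures 9–16) ends with a half cadence, the second (measures 17-24) with a perfect authentic cadence — a large antecedent–consequent pair, i.e. a double period.
Phrase 3 begins with different material from phrase 1, making it contrasting.

contrasting double period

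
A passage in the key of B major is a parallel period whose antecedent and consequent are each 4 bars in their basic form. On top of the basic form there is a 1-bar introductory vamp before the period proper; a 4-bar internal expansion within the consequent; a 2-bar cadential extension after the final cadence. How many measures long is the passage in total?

Basic parallel period: 4 + 4 = 8 bars.
8 (basic form) + 1 (introduction) + 4 (internal expansion) + 2 (cadential extension) = 15.

15 measures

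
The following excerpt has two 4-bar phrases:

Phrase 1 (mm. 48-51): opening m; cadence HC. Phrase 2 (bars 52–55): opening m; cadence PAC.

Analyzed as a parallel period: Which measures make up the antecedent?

The antecedent is the phrase ending with the weaker cadence (half cadence, phrase 1) and the consequent the one ending more conclusively (perfect authentic cadence, phrase 2); the antecedent is measures 48–51.

measures 48–51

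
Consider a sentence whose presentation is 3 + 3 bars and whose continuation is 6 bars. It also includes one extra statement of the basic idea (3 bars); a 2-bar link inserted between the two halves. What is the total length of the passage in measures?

Basic sentence: 3 + 3 + 6 = 12 bars.
12 (basic form) + 3 (extra statement) + 2 (link) = 17.

17 measures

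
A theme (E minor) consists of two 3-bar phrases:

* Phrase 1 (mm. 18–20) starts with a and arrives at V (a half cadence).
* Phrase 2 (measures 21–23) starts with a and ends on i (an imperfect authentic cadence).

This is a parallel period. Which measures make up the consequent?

measures 21–23

The phrase ending with the weaker cadence (half cadence) is the antecedent; the one ending more conclusively (imperfect authentic cadence) is the consequent. The consequent is measures 21–23.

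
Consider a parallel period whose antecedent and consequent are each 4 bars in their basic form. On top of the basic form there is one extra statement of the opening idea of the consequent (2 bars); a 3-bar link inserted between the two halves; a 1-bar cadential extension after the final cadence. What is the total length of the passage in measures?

Basic parallel period: 4 + 4 = 8 bars.
8 (basic form) + 2 (extra statement) + 3 (link) + 1 (cadential extension) = 14.

14 measures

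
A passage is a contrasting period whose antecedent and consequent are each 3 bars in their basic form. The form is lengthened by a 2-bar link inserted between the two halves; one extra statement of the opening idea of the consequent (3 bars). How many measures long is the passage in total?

Basic contrasting period: 3 + 3 = 6 bars.
6 (basic form) + 2 (link) + 3 (extra statement) = 11.

11 measures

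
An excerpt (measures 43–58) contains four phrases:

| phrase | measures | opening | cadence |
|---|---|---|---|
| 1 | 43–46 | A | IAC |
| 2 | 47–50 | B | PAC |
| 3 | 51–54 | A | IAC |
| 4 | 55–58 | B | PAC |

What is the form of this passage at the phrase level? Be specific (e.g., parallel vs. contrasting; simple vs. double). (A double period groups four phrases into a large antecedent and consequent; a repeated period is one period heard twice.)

The cadence pattern IAC–PAC–IAC–PAC is weak–strong twice, and phrases 3–4 restate phrases 1–2: a period heard twice, not a double period (which would end weakly at phrase 2).

repeated period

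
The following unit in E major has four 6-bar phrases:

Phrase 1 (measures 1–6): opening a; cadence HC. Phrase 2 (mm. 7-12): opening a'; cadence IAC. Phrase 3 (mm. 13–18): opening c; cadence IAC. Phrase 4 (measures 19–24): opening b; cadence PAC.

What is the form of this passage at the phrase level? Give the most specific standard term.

Four phrases in two halves: the first half (bars 1–12) ends with an imperfect authentic cadence, the second (mm. 13–24) with a perfect authentic cadence — a large antecedent–consequent pair, i.e. a double period.
Phrase 3 begins with different material from phrase 1, making it contrasting.

contrasting double period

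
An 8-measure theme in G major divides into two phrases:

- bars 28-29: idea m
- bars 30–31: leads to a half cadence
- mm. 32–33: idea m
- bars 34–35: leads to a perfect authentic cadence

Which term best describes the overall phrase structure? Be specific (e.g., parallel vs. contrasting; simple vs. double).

Phrase 1 ends with a half cadence (weaker) and phrase 2 with a perfect authentic cadence (stronger): antecedent + consequent = a period.
The two phrases open with the same material (m / m), so the period is parallel.

parallel period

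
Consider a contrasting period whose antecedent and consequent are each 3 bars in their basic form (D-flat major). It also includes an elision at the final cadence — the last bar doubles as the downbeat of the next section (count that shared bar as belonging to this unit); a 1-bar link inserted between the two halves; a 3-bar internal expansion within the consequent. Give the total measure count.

Basic contrasting period: 3 + 3 = 6 bars.
6 (basic form) + 1 (link) + 3 (internal expansion) = 10.
The elision shares a bar with the next section but does not change this unit's count.

10 measures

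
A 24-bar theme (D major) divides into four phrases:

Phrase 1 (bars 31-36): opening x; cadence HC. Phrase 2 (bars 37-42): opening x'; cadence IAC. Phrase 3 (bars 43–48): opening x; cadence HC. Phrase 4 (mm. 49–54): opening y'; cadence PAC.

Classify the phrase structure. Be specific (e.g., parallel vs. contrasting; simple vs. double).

Four phrases in two halves: the first half (bars 31-42) ends with an imperfect authentic cadence, the second (mm. 43–54) with a perfect authentic cadence — a large antecedent–consequent pair, i.e. a double period.
Phrase 3 begins with the same material as phrase 1, making it parallel.

parallel double period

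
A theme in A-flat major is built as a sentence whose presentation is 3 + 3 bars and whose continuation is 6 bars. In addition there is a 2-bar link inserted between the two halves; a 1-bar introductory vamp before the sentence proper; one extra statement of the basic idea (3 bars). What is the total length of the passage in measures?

Basic sentence: 3 + 3 + 6 = 12 bars.
12 (basic form) + 2 (link) + 1 (introduction) + 3 (extra statement) = 18.

18 measures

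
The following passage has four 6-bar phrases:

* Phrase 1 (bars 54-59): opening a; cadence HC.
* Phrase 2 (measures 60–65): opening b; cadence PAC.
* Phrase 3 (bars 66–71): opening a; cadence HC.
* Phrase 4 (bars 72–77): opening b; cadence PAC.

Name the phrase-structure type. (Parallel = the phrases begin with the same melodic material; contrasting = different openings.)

repeated period

The cadence pattern HC–PAC–HC–PAC is weak–strong twice, and phrases 3–4 restate phrases 1–2: a period heard twice, not a double period (which would end weakly at phrase 2).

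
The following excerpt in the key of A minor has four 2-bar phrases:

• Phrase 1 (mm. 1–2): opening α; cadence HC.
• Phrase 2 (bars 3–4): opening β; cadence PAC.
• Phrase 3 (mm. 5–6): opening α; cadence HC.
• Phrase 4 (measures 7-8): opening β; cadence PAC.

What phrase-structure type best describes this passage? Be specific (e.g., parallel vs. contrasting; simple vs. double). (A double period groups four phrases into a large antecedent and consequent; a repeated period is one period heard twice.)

repeated period

The cadence pattern HC–PAC–HC–PAC is weak–strong twice, and phrases 3–4 restate phrases 1–2: a period heard twice, not a double period (which would end weakly at phrase 2).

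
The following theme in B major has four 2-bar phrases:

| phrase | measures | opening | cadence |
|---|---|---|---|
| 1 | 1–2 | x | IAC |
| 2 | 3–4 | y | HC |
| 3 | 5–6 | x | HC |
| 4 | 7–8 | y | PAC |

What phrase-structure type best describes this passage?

parallel double period

Four phrases in two halves: the first half (bars 1-4) ends with a half cadence, the second (bars 5–8) with a perfect authentic cadence — a large antecedent–consequent pair, i.e. a double period.
Phrase 3 begins with the same material as phrase 1, making it parallel.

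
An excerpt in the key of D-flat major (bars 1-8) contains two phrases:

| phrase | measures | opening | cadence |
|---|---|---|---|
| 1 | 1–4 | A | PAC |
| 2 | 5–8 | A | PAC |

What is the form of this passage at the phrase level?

Both phrases have the same opening (A) and the same cadence (perfect authentic cadence): the second is a restatement, not a consequent, so this is a repeated phrase rather than a period.

repeated phrase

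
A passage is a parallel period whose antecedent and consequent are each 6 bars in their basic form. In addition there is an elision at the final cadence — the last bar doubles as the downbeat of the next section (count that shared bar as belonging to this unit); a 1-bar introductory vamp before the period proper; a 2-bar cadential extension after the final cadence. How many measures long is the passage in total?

15 measures

Basic parallel period: 6 + 6 = 12 bars.
12 (basic form) + 1 (introduction) + 2 (cadential extension) = 15.
The elision shares a bar with the next section but does not change this unit's count.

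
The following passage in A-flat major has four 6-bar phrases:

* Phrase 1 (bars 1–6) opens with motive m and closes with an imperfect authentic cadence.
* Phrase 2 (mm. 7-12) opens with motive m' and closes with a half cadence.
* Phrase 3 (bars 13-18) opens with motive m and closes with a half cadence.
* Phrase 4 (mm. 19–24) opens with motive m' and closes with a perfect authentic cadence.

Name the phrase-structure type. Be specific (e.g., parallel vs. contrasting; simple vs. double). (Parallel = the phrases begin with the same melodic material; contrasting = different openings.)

parallel double period

Four phrases in two halves: the first half (bars 1–12) ends with a half cadence, the second (mm. 13–24) with a perfect authentic cadence — a large antecedent–consequent pair, i.e. a double period.
Phrase 3 begins with the same material as phrase 1, making it parallel.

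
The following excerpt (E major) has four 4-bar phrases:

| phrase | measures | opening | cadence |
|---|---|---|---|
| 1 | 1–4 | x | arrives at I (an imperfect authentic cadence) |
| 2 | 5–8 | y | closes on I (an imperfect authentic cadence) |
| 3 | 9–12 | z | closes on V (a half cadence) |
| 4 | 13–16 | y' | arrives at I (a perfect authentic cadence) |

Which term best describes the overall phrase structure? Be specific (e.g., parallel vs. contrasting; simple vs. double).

Four phrases in two halves: the first half (bars 1–8) ends with an imperfect authentic cadence, the second (bars 9-16) with a perfect authentic cadence — a large antecedent–consequent pair, i.e. a double period.
Phrase 3 begins with different material from phrase 1, making it contrasting.

contrasting double period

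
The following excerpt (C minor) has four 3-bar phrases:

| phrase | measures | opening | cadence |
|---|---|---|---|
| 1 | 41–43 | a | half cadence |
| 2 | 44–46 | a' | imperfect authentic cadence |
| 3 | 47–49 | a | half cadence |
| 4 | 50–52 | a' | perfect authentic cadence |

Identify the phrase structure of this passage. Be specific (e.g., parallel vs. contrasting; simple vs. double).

parallel double period

Four phrases in two halves: the first half (bars 41–46) ends with an imperfect authentic cadence, the second (mm. 47–52) with a perfect authentic cadence — a large antecedent–consequent pair, i.e. a double period.
Phrase 3 begins with the same material as phrase 1, making it parallel.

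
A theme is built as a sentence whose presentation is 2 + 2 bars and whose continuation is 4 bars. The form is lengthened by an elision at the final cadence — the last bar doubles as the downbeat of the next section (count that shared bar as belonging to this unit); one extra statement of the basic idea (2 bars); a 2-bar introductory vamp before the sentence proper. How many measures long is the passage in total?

12 measures

Basic sentence: 2 + 2 + 4 = 8 bars.
8 (basic form) + 2 (extra statement) + 2 (introduction) = 12.
The elision shares a bar with the next section but does not change this unit's count.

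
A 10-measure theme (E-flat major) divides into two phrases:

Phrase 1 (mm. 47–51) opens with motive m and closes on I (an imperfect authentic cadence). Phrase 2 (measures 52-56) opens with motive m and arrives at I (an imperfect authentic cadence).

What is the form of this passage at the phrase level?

Both phrases have the same opening (m) and the same cadence (imperfect authentic cadence): the second is a restatement, not a consequent, so this is a repeated phrase rather than a period.

repeated phrase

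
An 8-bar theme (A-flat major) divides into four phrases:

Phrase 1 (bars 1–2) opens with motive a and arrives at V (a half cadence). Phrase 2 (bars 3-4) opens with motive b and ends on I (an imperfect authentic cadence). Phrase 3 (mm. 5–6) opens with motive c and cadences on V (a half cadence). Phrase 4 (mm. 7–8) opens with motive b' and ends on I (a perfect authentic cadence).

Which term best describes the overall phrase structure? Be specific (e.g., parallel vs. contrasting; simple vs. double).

Four phrases in two halves: the first half (mm. 1-4) ends with an imperfect authentic cadence, the second (mm. 5–8) with a perfect authentic cadence — a large antecedent–consequent pair, i.e. a double period.
Phrase 3 begins with different material from phrase 1, making it contrasting.

contrasting double period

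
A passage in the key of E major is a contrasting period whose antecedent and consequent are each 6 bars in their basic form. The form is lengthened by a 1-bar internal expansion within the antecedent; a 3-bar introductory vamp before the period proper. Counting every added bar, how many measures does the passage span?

16 measures

Basic contrasting period: 6 + 6 = 12 bars.
12 (basic form) + 1 (internal expansion) + 3 (introduction) = 16.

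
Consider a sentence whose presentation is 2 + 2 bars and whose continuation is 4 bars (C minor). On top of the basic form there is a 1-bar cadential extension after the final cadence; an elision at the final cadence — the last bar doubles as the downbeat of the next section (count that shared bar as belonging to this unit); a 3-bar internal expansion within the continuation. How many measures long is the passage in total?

12 measures

Basic sentence: 2 + 2 + 4 = 8 bars.
8 (basic form) + 1 (cadential extension) + 3 (internal expansion) = 12.
The elision shares a bar with the next section but does not change this unit's count.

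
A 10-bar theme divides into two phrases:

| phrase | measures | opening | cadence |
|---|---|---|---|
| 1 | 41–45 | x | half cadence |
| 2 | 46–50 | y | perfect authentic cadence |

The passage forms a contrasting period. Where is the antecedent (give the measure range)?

measures 41–45

The antecedent is the phrase ending with the weaker cadence (half cadence, phrase 1) and the consequent the one ending more conclusively (perfect authentic cadence, phrase 2); the antecedent is measures 41–45.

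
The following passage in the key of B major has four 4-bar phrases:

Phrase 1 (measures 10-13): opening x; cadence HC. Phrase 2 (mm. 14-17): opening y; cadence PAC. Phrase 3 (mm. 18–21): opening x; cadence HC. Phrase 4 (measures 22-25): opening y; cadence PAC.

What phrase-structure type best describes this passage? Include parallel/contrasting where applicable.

repeated period

The cadence pattern HC–PAC–HC–PAC is weak–strong twice, and phrases 3–4 restate phrases 1–2: a period heard twice, not a double period (which would end weakly at phrase 2).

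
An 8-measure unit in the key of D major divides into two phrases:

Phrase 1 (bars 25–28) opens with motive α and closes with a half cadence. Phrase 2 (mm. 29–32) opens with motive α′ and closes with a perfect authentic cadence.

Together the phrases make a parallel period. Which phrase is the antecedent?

The phrase ending with the weaker cadence (half cadence) is the antecedent; the one ending more conclusively (perfect authentic cadence) is the consequent. The antecedent is phrase 1.

phrase 1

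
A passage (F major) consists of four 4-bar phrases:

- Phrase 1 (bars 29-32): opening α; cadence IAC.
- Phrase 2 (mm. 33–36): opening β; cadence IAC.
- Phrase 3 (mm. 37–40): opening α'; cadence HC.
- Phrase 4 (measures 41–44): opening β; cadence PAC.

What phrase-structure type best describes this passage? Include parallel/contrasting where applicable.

parallel double period

Four phrases in two halves: the first half (mm. 29-36) ends with an imperfect authentic cadence, the second (mm. 37–44) with a perfect authentic cadence — a large antecedent–consequent pair, i.e. a double period.
Phrase 3 begins with the same material as phrase 1, making it parallel.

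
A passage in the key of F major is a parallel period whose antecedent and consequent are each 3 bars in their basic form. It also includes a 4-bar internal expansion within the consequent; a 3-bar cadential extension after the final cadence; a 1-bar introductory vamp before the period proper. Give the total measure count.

Basic parallel period: 3 + 3 = 6 bars.
6 (basic form) + 4 (internal expansion) + 3 (cadential extension) + 1 (introduction) = 14.

14 measures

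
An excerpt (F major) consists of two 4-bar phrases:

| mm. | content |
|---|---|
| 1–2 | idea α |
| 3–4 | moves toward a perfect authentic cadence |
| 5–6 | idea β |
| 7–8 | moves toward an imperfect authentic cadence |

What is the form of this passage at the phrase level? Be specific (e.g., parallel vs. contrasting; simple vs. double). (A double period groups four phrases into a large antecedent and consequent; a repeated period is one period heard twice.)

phrase group

The second phrase closes with an imperfect authentic cadence, which is not stronger than the first phrase's perfect authentic cadence; without a weak→strong cadential pair there is no antecedent–consequent relationship, so this is a phrase group rather than a period.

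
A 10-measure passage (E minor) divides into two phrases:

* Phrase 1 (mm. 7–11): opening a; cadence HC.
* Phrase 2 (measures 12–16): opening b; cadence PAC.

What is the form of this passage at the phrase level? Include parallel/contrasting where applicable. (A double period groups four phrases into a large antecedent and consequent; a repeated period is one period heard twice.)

Phrase 1 ends with a half cadence (weaker) and phrase 2 with a perfect authentic cadence (stronger): antecedent + consequent = a period.
The two phrases open with different material (a / b), so the period is contrasting.

contrasting period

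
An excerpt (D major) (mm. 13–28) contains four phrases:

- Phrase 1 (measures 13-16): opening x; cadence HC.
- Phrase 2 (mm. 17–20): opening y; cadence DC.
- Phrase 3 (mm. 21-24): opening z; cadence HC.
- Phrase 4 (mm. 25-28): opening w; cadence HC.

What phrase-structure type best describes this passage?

Phrase 4 ends with a half cadence, no stronger than phrase 2's deceptive cadence, so the four phrases do not form a double period; nor do phrases 3–4 duplicate 1–2, so it is not a repeated period. With no phrase reaching a conclusive cadence, the passage is a phrase group.

phrase group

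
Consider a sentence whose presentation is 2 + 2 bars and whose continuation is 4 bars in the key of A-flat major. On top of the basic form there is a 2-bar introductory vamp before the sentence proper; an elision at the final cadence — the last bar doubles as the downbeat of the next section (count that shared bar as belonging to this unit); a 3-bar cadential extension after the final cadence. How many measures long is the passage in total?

Basic sentence: 2 + 2 + 4 = 8 bars.
8 (basic form) + 2 (introduction) + 3 (cadential extension) = 13.
The elision shares a bar with the next section but does not change this unit's count.

13 measures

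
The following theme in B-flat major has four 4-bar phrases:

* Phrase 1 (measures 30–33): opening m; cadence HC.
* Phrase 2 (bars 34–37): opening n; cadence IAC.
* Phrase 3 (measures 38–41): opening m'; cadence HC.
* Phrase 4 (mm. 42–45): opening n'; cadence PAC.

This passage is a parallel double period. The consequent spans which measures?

measures 38–45

In a double period the four phrases pair into a large antecedent (phrases 1–2, ending imperfect authentic cadence) and a large consequent (phrases 3–4, ending perfect authentic cadence). The consequent spans mm. 38-45.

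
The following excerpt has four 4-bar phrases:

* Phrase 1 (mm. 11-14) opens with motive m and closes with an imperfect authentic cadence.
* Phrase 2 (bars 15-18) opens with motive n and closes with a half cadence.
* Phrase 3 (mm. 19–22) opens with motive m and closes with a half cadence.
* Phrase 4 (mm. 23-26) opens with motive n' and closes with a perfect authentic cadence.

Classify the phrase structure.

parallel double period

Four phrases in two halves: the first half (mm. 11-18) ends with a half cadence, the second (mm. 19-26) with a perfect authentic cadence — a large antecedent–consequent pair, i.e. a double period.
Phrase 3 begins with the same material as phrase 1, making it parallel.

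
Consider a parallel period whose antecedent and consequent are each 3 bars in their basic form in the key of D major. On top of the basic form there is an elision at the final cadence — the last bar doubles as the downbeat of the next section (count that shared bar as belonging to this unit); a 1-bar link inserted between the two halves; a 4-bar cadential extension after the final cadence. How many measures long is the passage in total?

11 measures

Basic parallel period: 3 + 3 = 6 bars.
6 (basic form) + 1 (link) + 4 (cadential extension) = 11.
The elision shares a bar with the next section but does not change this unit's count.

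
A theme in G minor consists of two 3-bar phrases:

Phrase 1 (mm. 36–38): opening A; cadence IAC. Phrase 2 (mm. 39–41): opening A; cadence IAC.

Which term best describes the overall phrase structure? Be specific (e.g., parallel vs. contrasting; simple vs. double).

repeated phrase

Both phrases have the same opening (A) and the same cadence (imperfect authentic cadence): the second is a restatement, not a consequent, so this is a repeated phrase rather than a period.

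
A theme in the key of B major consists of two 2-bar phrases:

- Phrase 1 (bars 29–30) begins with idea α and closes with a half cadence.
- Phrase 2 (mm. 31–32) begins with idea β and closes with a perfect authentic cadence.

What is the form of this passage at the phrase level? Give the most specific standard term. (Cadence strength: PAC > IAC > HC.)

Phrase 1 ends with a half cadence (weaker) and phrase 2 with a perfect authentic cadence (stronger): antecedent + consequent = a period.
The two phrases open with different material (α / β), so the period is contrasting.

contrasting period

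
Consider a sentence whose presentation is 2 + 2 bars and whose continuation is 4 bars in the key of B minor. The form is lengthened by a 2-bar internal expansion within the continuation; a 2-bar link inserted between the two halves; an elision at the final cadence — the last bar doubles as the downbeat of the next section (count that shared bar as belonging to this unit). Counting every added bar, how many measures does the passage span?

12 measures

Basic sentence: 2 + 2 + 4 = 8 bars.
8 (basic form) + 2 (internal expansion) + 2 (link) = 12.
The elision shares a bar with the next section but does not change this unit's count.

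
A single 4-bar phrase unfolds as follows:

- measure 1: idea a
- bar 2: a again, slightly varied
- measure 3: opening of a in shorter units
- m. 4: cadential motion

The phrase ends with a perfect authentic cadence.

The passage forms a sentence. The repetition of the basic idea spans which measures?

measures 2–2

The presentation of a sentence is the basic idea (measure 1) plus its repetition (m. 2); the repetition of the basic idea is therefore m. 2.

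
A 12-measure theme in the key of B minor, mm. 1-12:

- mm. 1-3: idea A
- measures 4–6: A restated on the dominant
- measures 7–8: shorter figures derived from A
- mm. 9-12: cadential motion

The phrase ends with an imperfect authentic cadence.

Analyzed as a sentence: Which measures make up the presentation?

measures 1–6

The presentation of a sentence is the basic idea (mm. 1–3) plus its repetition (measures 4–6); the presentation is therefore bars 1–6.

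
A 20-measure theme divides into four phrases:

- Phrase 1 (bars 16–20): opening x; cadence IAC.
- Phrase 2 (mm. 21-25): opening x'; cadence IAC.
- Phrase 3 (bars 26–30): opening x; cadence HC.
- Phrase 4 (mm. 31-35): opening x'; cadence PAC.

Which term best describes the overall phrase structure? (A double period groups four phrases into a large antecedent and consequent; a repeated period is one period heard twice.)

parallel double period

Four phrases in two halves: the first half (bars 16–25) ends with an imperfect authentic cadence, the second (measures 26–35) with a perfect authentic cadence — a large antecedent–consequent pair, i.e. a double period.
Phrase 3 begins with the same material as phrase 1, making it parallel.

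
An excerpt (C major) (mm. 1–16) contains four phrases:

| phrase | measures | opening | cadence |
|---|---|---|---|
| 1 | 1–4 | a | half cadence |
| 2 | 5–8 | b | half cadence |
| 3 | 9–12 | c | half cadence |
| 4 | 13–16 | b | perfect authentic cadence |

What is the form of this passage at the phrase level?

Four phrases in two halves: the first half (mm. 1–8) ends with a half cadence, the second (mm. 9–16) with a perfect authentic cadence — a large antecedent–consequent pair, i.e. a double period.
Phrase 3 begins with different material from phrase 1, making it contrasting.

contrasting double period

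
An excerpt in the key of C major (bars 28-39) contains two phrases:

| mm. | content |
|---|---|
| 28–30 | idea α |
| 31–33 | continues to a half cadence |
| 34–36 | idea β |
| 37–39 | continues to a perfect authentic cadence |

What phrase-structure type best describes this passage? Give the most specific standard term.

Phrase 1 ends with a half cadence (weaker) and phrase 2 with a perfect authentic cadence (stronger): antecedent + consequent = a period.
The two phrases open with different material (α / β), so the period is contrasting.

contrasting period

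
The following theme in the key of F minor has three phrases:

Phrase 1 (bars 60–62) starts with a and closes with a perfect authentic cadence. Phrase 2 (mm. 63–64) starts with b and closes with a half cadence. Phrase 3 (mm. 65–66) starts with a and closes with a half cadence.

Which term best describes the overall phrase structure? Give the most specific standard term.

phrase group

The final phrase closes with a half cadence, which is not stronger than the preceding half cadence; the 3 phrases lack an overall antecedent–consequent design and so form a phrase group.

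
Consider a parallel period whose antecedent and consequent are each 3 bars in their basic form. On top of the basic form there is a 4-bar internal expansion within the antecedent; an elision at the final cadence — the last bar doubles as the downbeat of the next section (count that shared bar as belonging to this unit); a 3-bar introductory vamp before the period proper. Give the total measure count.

13 measures

Basic parallel period: 3 + 3 = 6 bars.
6 (basic form) + 4 (internal expansion) + 3 (introduction) = 13.
The elision shares a bar with the next section but does not change this unit's count.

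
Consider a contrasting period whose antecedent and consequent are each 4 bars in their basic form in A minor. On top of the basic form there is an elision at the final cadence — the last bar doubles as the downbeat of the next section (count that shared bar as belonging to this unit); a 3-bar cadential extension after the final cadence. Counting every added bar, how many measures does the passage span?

11 measures

Basic contrasting period: 4 + 4 = 8 bars.
8 (basic form) + 3 (cadential extension) = 11.
The elision shares a bar with the next section but does not change this unit's count.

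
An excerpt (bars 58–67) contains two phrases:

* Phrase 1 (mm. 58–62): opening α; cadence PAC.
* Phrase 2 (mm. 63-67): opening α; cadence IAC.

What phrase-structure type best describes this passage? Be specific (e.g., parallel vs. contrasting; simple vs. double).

The second phrase closes with an imperfect authentic cadence, which is not stronger than the first phrase's perfect authentic cadence; without a weak→strong cadential pair there is no antecedent–consequent relationship, so this is a phrase group rather than a period.

phrase group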